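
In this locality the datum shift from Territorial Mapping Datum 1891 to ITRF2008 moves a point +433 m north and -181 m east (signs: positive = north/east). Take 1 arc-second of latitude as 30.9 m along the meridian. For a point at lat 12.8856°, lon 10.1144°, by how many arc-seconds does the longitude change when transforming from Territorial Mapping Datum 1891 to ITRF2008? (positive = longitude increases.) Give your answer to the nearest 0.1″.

At latitude 12.8856°, cos φ = 0.974817.
1″ of longitude at this latitude = 30.90 × cos φ = 30.1219 m, so Δλ = -181.0 / 30.1219 = -6.009″.

Δλ = -6.0″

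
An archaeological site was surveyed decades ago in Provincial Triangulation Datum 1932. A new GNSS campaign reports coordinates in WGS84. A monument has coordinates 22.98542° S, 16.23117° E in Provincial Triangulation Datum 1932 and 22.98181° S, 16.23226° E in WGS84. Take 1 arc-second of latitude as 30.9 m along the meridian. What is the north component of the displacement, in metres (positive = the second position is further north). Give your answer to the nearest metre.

Δφ = -22.98181° − -22.98542° = +0.00361°; Δλ = 16.23226° − 16.23117° = +0.00109°.
1° of latitude = 3600 × 30.90 = 111240 m.
ΔN = Δφ × 111240 = 401.6 m; ΔE = Δλ × 111240 × cos(-22.98542°) = +0.00109 × 111240 × 0.920604 = 111.6 m.

ΔN = 402 m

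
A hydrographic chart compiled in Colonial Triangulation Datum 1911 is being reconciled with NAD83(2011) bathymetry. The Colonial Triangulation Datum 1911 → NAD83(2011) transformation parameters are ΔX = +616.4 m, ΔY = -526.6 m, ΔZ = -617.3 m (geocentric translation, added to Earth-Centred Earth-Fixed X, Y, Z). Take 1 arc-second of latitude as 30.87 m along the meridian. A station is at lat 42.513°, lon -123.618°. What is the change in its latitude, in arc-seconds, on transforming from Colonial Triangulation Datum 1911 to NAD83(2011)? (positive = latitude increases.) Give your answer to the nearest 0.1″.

Δφ = -16.9″

sin φ = 0.675757, cos φ = 0.737124, sin λ = -0.832747, cos λ = -0.553653.
North component: ΔN = −sin φ cos λ·ΔX − sin φ sin λ·ΔY + cos φ·ΔZ = −(0.675757)(-0.553653)(616.4) − (0.675757)(-0.832747)(-526.6) + (0.737124)(-617.3) = -520.75 m.
1° of latitude spans 3600 × 30.87 = 111132 m, so Δφ = -520.75 / 111132 × 3600 = -16.869″.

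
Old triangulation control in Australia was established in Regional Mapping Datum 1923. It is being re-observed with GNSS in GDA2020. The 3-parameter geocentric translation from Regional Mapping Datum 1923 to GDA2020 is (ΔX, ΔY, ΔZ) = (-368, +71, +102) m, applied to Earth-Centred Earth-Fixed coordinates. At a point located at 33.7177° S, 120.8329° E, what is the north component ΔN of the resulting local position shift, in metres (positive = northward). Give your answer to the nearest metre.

ΔN = 223 m

The local north axis is (−sin φ cos λ, −sin φ sin λ, cos φ), giving ΔN = 104.699 + 33.842 + 84.842 = 223.38 m.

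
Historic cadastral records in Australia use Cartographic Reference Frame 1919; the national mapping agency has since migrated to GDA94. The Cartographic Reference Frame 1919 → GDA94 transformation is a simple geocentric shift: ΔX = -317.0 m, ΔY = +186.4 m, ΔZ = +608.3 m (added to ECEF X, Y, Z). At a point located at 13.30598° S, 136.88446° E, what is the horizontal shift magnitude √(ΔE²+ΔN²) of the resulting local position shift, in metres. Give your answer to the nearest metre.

679 m

The local east axis at (φ, λ) is (−sin λ, cos λ, 0), so ΔE = −sin(136.88446°)·(-317.0) + cos(136.88446°)·186.4 = 80.59 m.
The local north axis is (−sin φ cos λ, −sin φ sin λ, cos φ), giving ΔN = 53.258 + 29.321 + 591.970 = 674.55 m.
Horizontal magnitude = √(ΔE² + ΔN²) = √(80.59² + 674.55²) = 679.35 m.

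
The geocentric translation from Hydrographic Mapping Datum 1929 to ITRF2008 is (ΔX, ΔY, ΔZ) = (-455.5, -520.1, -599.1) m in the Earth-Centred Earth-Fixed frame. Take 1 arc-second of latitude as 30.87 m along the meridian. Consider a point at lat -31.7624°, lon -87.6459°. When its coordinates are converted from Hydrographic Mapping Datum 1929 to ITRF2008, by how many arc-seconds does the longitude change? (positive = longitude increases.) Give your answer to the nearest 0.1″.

sin φ = -0.526398, cos φ = 0.850238, sin λ = -0.999156, cos λ = 0.041075.
East component: ΔE = −sin λ·ΔX + cos λ·ΔY = −(-0.999156)(-455.5) + (0.041075)(-520.1) = -476.48 m.
1° of latitude spans 3600 × 30.87 = 111132 m; at latitude φ, 1° of longitude spans that × cos φ = 94488.7 m, so Δλ = -476.48 / 94488.7 × 3600 = -18.154″.

Δλ = -18.2″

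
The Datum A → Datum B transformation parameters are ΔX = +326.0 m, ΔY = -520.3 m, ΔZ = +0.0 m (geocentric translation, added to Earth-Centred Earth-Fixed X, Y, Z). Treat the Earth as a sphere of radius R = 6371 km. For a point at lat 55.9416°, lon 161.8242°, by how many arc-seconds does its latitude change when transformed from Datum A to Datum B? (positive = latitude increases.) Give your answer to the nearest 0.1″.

sin φ = 0.828467, cos φ = 0.560038, sin λ = 0.311934, cos λ = -0.950104.
North component: ΔN = −sin φ cos λ·ΔX − sin φ sin λ·ΔY + cos φ·ΔZ = −(0.828467)(-0.950104)(326.0) − (0.828467)(0.311934)(-520.3) + (0.560038)(0.0) = 391.06 m.
1° of latitude spans πR/180 = 111195 m, so Δφ = 391.06 / 111195 × 3600 = 12.661″.

Δφ = 12.7″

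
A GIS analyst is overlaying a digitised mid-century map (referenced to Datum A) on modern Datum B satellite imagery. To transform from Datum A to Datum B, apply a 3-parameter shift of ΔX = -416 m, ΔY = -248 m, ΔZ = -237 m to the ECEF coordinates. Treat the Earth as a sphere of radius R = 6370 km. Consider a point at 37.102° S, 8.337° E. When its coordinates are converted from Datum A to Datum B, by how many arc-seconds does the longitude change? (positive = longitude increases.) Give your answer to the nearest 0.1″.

sin φ = -0.603236, cos φ = 0.797563, sin λ = 0.144995, cos λ = 0.989432.
East component: ΔE = −sin λ·ΔX + cos λ·ΔY = −(0.144995)(-416) + (0.989432)(-248) = -185.06 m.
1° of latitude spans πR/180 = 111177 m; at latitude φ, 1° of longitude spans that × cos φ = 88671.0 m, so Δλ = -185.06 / 88671.0 × 3600 = -7.513″.

Δλ = -7.5″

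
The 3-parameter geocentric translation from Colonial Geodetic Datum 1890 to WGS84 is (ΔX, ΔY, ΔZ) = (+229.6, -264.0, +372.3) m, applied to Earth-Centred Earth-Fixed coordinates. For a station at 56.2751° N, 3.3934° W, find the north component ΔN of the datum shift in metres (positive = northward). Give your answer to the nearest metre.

ΔN = 3 m

The local north axis is (−sin φ cos λ, −sin φ sin λ, cos φ), giving ΔN = -190.626 − 12.997 + 206.703 = 3.08 m.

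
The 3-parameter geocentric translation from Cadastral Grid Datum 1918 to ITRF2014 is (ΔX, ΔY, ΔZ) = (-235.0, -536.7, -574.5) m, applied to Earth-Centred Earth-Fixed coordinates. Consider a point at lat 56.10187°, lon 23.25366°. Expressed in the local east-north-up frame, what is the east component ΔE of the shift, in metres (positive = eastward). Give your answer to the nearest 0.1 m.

ΔE = -400.3 m

At φ = 56.10187°, λ = 23.25366°: sin φ = 0.830030, cos φ = 0.557718, sin λ = 0.394803, cos λ = 0.918766.
ΔE = −sin λ·ΔX + cos λ·ΔY = −(0.394803)·(-235.0) + (0.918766)·(-536.7) = -400.32 m.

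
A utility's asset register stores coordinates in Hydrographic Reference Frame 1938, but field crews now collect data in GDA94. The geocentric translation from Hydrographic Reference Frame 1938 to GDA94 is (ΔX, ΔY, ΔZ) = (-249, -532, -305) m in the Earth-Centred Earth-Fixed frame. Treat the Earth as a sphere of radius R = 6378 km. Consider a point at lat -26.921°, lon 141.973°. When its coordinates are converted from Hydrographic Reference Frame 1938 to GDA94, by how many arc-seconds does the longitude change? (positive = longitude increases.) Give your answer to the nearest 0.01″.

sin φ = -0.452762, cos φ = 0.891632, sin λ = 0.616033, cos λ = -0.787721.
East component: ΔE = −sin λ·ΔX + cos λ·ΔY = −(0.616033)(-249) + (-0.787721)(-532) = 572.46 m.
1° of latitude spans πR/180 = 111317 m; at latitude φ, 1° of longitude spans that × cos φ = 99253.8 m, so Δλ = 572.46 / 99253.8 × 3600 = 20.763″.

Δλ = 20.76″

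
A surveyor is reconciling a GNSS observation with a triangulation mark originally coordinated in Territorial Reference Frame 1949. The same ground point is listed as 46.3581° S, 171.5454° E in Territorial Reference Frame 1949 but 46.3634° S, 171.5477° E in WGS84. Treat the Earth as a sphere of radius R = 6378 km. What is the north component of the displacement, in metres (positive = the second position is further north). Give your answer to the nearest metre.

Δφ = -46.3634° − -46.3581° = -0.0053°; Δλ = 171.5477° − 171.5454° = +0.0023°.
1° along a meridian = πR/180 = 111317 m.
ΔN = Δφ × 111317 = -590.0 m; ΔE = Δλ × 111317 × cos(-46.3581°) = +0.0023 × 111317 × 0.690149 = 176.7 m.

ΔN = -590 m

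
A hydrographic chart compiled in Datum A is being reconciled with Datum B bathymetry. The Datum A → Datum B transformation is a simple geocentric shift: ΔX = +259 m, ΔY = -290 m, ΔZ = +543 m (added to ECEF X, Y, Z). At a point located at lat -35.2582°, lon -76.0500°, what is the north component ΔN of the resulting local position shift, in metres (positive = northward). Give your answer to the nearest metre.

At φ = -35.2582°, λ = -76.0500°: sin φ = -0.577262, cos φ = 0.816559, sin λ = -0.970506, cos λ = 0.241075.
ΔN = −sin φ cos λ·ΔX − sin φ sin λ·ΔY + cos φ·ΔZ = −(-0.577262)(0.241075)(259) − (-0.577262)(-0.970506)(-290) + (0.816559)(543) = 641.90 m.

ΔN = 642 m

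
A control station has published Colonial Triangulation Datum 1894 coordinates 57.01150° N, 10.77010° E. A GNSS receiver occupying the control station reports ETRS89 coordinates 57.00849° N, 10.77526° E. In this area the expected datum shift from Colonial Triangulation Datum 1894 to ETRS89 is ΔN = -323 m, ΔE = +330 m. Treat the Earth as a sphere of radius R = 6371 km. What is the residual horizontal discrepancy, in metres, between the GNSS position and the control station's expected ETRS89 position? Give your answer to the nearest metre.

Observed coordinate differences: Δφ = -0.00301°, Δλ = +0.00516°.
Converting to metres (1° lat = 111195 m, cos φ = 0.544471): observed ΔN = -334.7 m, observed ΔE = 312.4 m.
Subtracting the expected shift leaves a residual of -334.7 − (-323) = -11.7 m north and 312.4 − (330) = -17.6 m east.
Residual distance = √((-11.7)² + (-17.6)²) = 21.1 m.

21 m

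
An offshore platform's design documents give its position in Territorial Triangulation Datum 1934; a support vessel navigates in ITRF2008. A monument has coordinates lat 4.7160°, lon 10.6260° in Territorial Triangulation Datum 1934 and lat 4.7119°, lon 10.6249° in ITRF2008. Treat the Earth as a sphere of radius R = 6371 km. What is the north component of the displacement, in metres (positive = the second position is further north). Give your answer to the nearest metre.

Δφ = 4.7119° − 4.7160° = -0.0041°; Δλ = 10.6249° − 10.6260° = -0.0011°.
1° along a meridian = πR/180 = 111195 m.
ΔN = Δφ × 111195 = -455.9 m; ΔE = Δλ × 111195 × cos(4.7160°) = -0.0011 × 111195 × 0.996614 = -121.9 m.

ΔN = -456 m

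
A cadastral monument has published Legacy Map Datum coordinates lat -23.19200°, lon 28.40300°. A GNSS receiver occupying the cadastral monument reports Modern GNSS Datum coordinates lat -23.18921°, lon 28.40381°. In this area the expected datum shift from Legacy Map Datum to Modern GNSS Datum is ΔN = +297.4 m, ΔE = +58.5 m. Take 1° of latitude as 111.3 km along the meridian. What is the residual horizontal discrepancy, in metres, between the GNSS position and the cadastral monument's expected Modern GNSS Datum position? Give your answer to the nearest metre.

Observed coordinate differences: Δφ = +0.00279°, Δλ = +0.00081°.
Converting to metres (1° lat = 111300 m, cos φ = 0.919190): observed ΔN = 310.5 m, observed ΔE = 82.9 m.
Subtracting the expected shift leaves a residual of 310.5 − (297.4) = 13.1 m north and 82.9 − (58.5) = 24.4 m east.
Residual distance = √(13.1² + 24.4²) = 27.7 m.

28 m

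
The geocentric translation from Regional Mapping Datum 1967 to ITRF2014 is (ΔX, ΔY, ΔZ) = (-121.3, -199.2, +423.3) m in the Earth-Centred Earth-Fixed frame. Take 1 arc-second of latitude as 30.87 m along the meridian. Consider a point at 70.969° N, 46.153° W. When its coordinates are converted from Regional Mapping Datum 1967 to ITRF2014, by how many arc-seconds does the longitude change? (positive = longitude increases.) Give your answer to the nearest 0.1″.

sin φ = 0.945342, cos φ = 0.326080, sin λ = -0.721192, cos λ = 0.692735.
East component: ΔE = −sin λ·ΔX + cos λ·ΔY = −(-0.721192)(-121.3) + (0.692735)(-199.2) = -225.47 m.
1° of latitude spans 3600 × 30.87 = 111132 m; at latitude φ, 1° of longitude spans that × cos φ = 36237.9 m, so Δλ = -225.47 / 36237.9 × 3600 = -22.399″.

Δλ = -22.4″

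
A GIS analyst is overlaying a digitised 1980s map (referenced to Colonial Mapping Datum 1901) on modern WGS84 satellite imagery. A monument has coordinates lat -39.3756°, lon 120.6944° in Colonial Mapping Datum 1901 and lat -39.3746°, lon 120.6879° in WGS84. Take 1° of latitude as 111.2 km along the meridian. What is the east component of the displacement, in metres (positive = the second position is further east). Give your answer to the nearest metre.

ΔE = -559 m

Δφ = -39.3746° − -39.3756° = +0.0010°; Δλ = 120.6879° − 120.6944° = -0.0065°.
ΔN = Δφ × 111200 = 111.2 m; ΔE = Δλ × 111200 × cos(-39.3756°) = -0.0065 × 111200 × 0.773004 = -558.7 m.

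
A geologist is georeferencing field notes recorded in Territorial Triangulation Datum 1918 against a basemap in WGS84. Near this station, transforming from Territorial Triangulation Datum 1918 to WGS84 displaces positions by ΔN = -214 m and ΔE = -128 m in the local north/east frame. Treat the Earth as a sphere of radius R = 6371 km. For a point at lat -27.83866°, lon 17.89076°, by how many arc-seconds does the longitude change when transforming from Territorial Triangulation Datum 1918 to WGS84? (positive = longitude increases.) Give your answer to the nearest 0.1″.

Δλ = -4.7″

At latitude -27.83866°, cos φ = 0.884266.
One radian of longitude at latitude φ spans R cos φ, so Δλ = ΔE / (R cos φ) = -128.0 / (6371000 × 0.884266) = -2.2721e-05 rad = -4.686″.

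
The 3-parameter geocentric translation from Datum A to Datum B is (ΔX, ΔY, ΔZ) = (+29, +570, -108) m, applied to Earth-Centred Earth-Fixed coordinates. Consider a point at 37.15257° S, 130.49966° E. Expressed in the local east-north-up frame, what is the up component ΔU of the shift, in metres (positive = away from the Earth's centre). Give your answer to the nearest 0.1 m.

At φ = -37.15257°, λ = 130.49966°: sin φ = -0.603940, cos φ = 0.797030, sin λ = 0.760410, cos λ = -0.649444.
ΔU = cos φ cos λ·ΔX + cos φ sin λ·ΔY + sin φ·ΔZ = (0.797030)(-0.649444)(29) + (0.797030)(0.760410)(570) + (-0.603940)(-108) = 395.67 m.

ΔU = 395.7 m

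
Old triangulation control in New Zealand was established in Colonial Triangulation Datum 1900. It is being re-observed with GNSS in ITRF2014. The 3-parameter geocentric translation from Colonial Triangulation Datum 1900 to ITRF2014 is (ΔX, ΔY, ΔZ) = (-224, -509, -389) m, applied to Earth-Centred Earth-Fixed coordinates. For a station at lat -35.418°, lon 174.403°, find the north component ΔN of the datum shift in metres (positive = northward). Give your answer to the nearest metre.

ΔN = -217 m

At φ = -35.418°, λ = 174.403°: sin φ = -0.579537, cos φ = 0.814946, sin λ = 0.097531, cos λ = -0.995233.
ΔN = −sin φ cos λ·ΔX − sin φ sin λ·ΔY + cos φ·ΔZ = −(-0.579537)(-0.995233)(-224) − (-0.579537)(0.097531)(-509) + (0.814946)(-389) = -216.59 m.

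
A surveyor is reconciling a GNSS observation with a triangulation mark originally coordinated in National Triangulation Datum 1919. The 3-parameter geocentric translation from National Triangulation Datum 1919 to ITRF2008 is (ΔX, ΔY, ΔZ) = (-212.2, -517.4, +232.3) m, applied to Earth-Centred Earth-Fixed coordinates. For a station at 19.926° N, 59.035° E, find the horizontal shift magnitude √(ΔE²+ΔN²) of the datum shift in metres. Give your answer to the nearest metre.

415 m

The local east axis at (φ, λ) is (−sin λ, cos λ, 0), so ΔE = −sin(59.035°)·(-212.2) + cos(59.035°)·(-517.4) = -84.25 m.
The local north axis is (−sin φ cos λ, −sin φ sin λ, cos φ), giving ΔN = 37.209 + 151.202 + 218.393 = 406.80 m.
Horizontal magnitude = √(ΔE² + ΔN²) = √((-84.25)² + 406.80²) = 415.44 m.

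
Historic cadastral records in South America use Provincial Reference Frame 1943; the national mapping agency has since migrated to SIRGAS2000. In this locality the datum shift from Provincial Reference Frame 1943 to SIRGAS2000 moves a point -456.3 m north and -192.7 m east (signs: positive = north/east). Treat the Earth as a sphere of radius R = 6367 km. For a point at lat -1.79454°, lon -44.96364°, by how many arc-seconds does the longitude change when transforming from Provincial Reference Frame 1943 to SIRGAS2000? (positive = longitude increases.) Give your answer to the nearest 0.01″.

Δλ = -6.25″

At latitude -1.79454°, cos φ = 0.999510.
One radian of longitude at latitude φ spans R cos φ, so Δλ = ΔE / (R cos φ) = -192.7 / (6367000 × 0.999510) = -3.0280e-05 rad = -6.246″.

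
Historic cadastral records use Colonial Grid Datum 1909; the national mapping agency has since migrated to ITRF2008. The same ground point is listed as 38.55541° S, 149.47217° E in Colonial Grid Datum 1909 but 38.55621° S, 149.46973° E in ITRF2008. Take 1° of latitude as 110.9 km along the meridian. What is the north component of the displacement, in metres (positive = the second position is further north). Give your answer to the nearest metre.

ΔN = -89 m

Δφ = -38.55621° − -38.55541° = -0.00080°; Δλ = 149.46973° − 149.47217° = -0.00244°.
ΔN = Δφ × 110900 = -88.7 m; ΔE = Δλ × 110900 × cos(-38.55541°) = -0.00244 × 110900 × 0.782006 = -211.6 m.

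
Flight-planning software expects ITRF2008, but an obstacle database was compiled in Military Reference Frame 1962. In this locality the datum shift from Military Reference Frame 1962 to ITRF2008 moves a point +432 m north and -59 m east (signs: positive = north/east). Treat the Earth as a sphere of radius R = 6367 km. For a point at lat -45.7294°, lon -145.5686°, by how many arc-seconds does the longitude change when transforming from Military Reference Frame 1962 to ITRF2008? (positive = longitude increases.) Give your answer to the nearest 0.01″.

Δλ = -2.74″

At latitude -45.7294°, cos φ = 0.698048.
One radian of longitude at latitude φ spans R cos φ, so Δλ = ΔE / (R cos φ) = -59.0 / (6367000 × 0.698048) = -1.3275e-05 rad = -2.738″.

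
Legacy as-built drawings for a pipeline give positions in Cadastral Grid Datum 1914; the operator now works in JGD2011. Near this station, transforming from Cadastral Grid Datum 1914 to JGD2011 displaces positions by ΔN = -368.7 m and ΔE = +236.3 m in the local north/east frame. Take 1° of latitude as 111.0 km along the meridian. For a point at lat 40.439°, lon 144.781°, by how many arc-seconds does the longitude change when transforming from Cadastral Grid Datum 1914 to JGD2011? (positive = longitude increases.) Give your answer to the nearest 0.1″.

Δλ = 10.1″

At latitude 40.439°, cos φ = 0.761097.
1° of longitude at this latitude = 111.0 × cos φ = 84.48 km, so Δλ = 236.3 / 84481.8 = 0.0027971° = 10.069″.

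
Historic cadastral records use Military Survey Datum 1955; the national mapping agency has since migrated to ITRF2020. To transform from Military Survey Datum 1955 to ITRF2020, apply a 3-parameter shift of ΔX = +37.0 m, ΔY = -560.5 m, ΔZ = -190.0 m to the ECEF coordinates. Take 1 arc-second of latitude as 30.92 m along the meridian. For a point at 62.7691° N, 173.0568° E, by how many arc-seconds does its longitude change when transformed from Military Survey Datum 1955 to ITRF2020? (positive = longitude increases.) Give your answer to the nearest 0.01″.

Δλ = 39.01″

sin φ = 0.889170, cos φ = 0.457578, sin λ = 0.120885, cos λ = -0.992666.
East component: ΔE = −sin λ·ΔX + cos λ·ΔY = −(0.120885)(37.0) + (-0.992666)(-560.5) = 551.92 m.
1° of latitude spans 3600 × 30.92 = 111312 m; at latitude φ, 1° of longitude spans that × cos φ = 50933.9 m, so Δλ = 551.92 / 50933.9 × 3600 = 39.009″.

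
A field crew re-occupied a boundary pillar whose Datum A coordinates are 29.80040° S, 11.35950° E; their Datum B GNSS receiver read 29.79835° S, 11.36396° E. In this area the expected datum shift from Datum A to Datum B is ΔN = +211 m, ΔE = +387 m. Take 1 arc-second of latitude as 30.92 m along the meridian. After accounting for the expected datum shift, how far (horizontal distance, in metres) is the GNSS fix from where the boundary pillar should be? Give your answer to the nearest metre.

47 m

Observed coordinate differences: Δφ = +0.00205°, Δλ = +0.00446°.
Converting to metres (1° lat = 111312 m, cos φ = 0.867762): observed ΔN = 228.2 m, observed ΔE = 430.8 m.
Subtracting the expected shift leaves a residual of 228.2 − (211) = 17.2 m north and 430.8 − (387) = 43.8 m east.
Residual distance = √(17.2² + 43.8²) = 47.1 m.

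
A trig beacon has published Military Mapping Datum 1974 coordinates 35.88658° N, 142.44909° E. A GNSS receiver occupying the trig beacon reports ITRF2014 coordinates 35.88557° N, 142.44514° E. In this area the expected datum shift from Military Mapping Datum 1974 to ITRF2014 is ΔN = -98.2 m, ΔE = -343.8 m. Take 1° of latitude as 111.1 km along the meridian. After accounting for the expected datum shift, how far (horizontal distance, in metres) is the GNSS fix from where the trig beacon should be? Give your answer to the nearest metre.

18 m

Observed coordinate differences: Δφ = -0.00101°, Δλ = -0.00395°.
Converting to metres (1° lat = 111100 m, cos φ = 0.810179): observed ΔN = -112.2 m, observed ΔE = -355.5 m.
Subtracting the expected shift leaves a residual of -112.2 − (-98.2) = -14.0 m north and -355.5 − (-343.8) = -11.7 m east.
Residual distance = √((-14.0)² + (-11.7)²) = 18.3 m.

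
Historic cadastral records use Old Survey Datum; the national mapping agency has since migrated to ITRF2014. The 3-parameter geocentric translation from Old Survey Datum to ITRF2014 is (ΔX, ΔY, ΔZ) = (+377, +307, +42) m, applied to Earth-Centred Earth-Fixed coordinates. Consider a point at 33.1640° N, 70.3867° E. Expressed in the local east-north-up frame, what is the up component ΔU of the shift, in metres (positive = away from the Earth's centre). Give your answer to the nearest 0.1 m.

ΔU = 371.0 m

The local up (radial) axis is (cos φ cos λ, cos φ sin λ, sin φ), giving ΔU = 105.934 + 242.081 + 22.976 = 370.99 m.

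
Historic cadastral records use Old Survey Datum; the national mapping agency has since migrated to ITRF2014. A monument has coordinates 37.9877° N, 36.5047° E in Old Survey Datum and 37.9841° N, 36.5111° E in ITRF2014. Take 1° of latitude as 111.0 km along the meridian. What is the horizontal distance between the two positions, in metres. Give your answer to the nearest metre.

688 m

Δφ = 37.9841° − 37.9877° = -0.0036°; Δλ = 36.5111° − 36.5047° = +0.0064°.
ΔN = Δφ × 111000 = -399.6 m; ΔE = Δλ × 111000 × cos(37.9877°) = +0.0064 × 111000 × 0.788143 = 559.9 m.
Distance = √(ΔE² + ΔN²) = √(559.9² + (-399.6)²) = 687.9 m.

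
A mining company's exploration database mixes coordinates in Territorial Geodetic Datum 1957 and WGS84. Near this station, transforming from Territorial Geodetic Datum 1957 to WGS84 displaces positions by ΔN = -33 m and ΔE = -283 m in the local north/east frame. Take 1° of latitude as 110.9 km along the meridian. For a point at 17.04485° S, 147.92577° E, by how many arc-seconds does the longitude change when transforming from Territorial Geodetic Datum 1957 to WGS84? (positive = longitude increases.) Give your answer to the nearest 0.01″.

Δλ = -9.61″

At latitude -17.04485°, cos φ = 0.956076.
1° of longitude at this latitude = 110.9 × cos φ = 106.03 km, so Δλ = -283.0 / 106028.8 = -0.0026691° = -9.609″.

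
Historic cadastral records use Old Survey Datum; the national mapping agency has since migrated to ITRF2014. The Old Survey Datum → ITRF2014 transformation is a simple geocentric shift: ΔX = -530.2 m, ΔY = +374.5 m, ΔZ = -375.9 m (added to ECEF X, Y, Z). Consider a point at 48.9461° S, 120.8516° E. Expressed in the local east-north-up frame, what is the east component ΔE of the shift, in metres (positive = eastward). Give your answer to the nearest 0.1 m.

The local east axis at (φ, λ) is (−sin λ, cos λ, 0), so ΔE = −sin(120.8516°)·(-530.2) + cos(120.8516°)·374.5 = 263.13 m.

ΔE = 263.1 m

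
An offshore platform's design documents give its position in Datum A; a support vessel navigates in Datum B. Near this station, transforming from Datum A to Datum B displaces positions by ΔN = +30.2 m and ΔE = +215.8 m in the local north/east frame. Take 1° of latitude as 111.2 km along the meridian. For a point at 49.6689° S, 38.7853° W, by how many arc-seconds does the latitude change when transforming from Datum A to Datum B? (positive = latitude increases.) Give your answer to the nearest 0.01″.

Δφ = 0.98″

1° of latitude = 111.2 km, so Δφ = 30.2 / 111200 = 0.0002716° = 0.978″.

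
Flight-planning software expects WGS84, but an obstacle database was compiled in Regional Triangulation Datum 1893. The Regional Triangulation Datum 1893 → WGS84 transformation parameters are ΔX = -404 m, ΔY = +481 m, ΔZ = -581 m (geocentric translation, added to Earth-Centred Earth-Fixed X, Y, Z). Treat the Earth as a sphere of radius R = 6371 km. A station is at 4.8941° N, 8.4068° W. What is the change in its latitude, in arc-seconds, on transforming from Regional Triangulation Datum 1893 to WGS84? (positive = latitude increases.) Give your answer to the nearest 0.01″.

sin φ = 0.085314, cos φ = 0.996354, sin λ = -0.146200, cos λ = 0.989255.
North component: ΔN = −sin φ cos λ·ΔX − sin φ sin λ·ΔY + cos φ·ΔZ = −(0.085314)(0.989255)(-404) − (0.085314)(-0.146200)(481) + (0.996354)(-581) = -538.79 m.
1° of latitude spans πR/180 = 111195 m, so Δφ = -538.79 / 111195 × 3600 = -17.443″.

Δφ = -17.44″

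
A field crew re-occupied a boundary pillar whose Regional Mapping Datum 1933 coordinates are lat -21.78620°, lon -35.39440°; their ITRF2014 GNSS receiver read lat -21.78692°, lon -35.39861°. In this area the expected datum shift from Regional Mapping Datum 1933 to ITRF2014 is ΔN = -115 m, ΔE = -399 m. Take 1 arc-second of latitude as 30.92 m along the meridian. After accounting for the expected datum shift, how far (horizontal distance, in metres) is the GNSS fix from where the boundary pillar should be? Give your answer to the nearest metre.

50 m

Observed coordinate differences: Δφ = -0.00072°, Δλ = -0.00421°.
Converting to metres (1° lat = 111312 m, cos φ = 0.928575): observed ΔN = -80.1 m, observed ΔE = -435.2 m.
Subtracting the expected shift leaves a residual of -80.1 − (-115) = 34.9 m north and -435.2 − (-399) = -36.2 m east.
Residual distance = √(34.9² + (-36.2)²) = 50.2 m.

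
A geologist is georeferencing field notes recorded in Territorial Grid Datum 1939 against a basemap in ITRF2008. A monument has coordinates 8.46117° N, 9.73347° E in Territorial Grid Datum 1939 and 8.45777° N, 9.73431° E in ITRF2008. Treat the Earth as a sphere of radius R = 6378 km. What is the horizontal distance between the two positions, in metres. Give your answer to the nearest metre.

390 m

Δφ = 8.45777° − 8.46117° = -0.00340°; Δλ = 9.73431° − 9.73347° = +0.00084°.
1° along a meridian = πR/180 = 111317 m.
ΔN = Δφ × 111317 = -378.5 m; ΔE = Δλ × 111317 × cos(8.46117°) = +0.00084 × 111317 × 0.989116 = 92.5 m.
Distance = √(ΔE² + ΔN²) = √(92.5² + (-378.5)²) = 389.6 m.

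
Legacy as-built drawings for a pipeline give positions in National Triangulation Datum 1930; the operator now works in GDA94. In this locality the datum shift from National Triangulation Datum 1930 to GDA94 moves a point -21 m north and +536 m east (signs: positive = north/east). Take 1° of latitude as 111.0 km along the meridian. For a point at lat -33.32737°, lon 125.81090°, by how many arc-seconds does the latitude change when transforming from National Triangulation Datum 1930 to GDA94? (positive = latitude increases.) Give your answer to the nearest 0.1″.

Δφ = -0.7″

1° of latitude = 111.0 km, so Δφ = -21.0 / 111000 = -0.0001892° = -0.681″.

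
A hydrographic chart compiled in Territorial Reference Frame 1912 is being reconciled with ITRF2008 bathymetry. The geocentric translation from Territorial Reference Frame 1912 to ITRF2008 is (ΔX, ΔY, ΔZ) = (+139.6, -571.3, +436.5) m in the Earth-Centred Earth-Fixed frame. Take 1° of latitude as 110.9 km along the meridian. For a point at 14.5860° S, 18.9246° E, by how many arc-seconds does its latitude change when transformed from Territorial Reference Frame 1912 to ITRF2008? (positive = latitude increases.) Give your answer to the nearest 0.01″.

sin φ = -0.251833, cos φ = 0.967771, sin λ = 0.324324, cos λ = 0.945946.
North component: ΔN = −sin φ cos λ·ΔX − sin φ sin λ·ΔY + cos φ·ΔZ = −(-0.251833)(0.945946)(139.6) − (-0.251833)(0.324324)(-571.3) + (0.967771)(436.5) = 409.03 m.
1° of latitude spans 110900 m, so Δφ = 409.03 / 110900 × 3600 = 13.278″.

Δφ = 13.28″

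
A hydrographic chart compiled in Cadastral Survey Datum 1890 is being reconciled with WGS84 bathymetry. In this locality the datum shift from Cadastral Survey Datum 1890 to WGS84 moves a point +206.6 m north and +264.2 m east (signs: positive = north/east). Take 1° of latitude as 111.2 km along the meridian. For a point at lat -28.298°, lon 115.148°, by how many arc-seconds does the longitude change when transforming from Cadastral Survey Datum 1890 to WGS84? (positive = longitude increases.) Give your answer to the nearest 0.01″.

Δλ = 9.71″

At latitude -28.298°, cos φ = 0.880494.
1° of longitude at this latitude = 111.2 × cos φ = 97.91 km, so Δλ = 264.2 / 97910.9 = 0.0026984° = 9.714″.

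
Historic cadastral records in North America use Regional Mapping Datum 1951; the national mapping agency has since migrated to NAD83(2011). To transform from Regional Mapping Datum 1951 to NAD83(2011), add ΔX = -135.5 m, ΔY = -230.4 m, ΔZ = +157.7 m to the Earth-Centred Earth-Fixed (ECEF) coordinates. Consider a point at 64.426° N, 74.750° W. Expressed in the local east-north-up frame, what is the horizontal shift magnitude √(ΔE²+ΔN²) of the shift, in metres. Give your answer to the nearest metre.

At φ = 64.426°, λ = -74.750°: sin φ = 0.902029, cos φ = 0.431676, sin λ = -0.964787, cos λ = 0.263031.
ΔE = −sin λ·ΔX + cos λ·ΔY = −(-0.964787)·(-135.5) + (0.263031)·(-230.4) = -191.33 m.
ΔN = −sin φ cos λ·ΔX − sin φ sin λ·ΔY + cos φ·ΔZ = −(0.902029)(0.263031)(-135.5) − (0.902029)(-0.964787)(-230.4) + (0.431676)(157.7) = -100.28 m.
Horizontal magnitude = √(ΔE² + ΔN²) = √((-191.33)² + (-100.28)²) = 216.02 m.

216 m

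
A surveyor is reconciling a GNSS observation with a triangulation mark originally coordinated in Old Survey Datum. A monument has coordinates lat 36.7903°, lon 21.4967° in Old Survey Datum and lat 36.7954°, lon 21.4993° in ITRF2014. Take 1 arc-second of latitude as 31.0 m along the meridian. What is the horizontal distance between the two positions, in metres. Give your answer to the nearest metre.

615 m

Δφ = 36.7954° − 36.7903° = +0.0051°; Δλ = 21.4993° − 21.4967° = +0.0026°.
1° of latitude = 3600 × 31.00 = 111600 m.
ΔN = Δφ × 111600 = 569.2 m; ΔE = Δλ × 111600 × cos(36.7903°) = +0.0026 × 111600 × 0.800833 = 232.4 m.
Distance = √(ΔE² + ΔN²) = √(232.4² + 569.2²) = 614.8 m.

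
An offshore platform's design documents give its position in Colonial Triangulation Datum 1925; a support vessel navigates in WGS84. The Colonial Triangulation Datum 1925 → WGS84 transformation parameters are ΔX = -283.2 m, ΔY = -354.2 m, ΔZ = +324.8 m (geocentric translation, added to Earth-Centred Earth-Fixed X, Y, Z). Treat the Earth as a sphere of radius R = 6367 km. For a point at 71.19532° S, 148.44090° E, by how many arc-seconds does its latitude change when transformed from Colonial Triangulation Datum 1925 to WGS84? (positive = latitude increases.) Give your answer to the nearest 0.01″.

Δφ = 5.11″

sin φ = -0.946623, cos φ = 0.322343, sin λ = 0.523378, cos λ = -0.852101.
North component: ΔN = −sin φ cos λ·ΔX − sin φ sin λ·ΔY + cos φ·ΔZ = −(-0.946623)(-0.852101)(-283.2) − (-0.946623)(0.523378)(-354.2) + (0.322343)(324.8) = 157.65 m.
1° of latitude spans πR/180 = 111125 m, so Δφ = 157.65 / 111125 × 3600 = 5.107″.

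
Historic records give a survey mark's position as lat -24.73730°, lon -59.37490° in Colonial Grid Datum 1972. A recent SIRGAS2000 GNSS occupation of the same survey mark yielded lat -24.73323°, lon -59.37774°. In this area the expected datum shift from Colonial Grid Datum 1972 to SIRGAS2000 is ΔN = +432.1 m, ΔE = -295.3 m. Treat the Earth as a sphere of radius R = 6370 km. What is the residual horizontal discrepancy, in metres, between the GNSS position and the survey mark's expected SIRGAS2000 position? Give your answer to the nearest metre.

Observed coordinate differences: Δφ = +0.00407°, Δλ = -0.00284°.
Converting to metres (1° lat = 111177 m, cos φ = 0.908236): observed ΔN = 452.5 m, observed ΔE = -286.8 m.
Subtracting the expected shift leaves a residual of 452.5 − (432.1) = 20.4 m north and -286.8 − (-295.3) = 8.5 m east.
Residual distance = √(20.4² + 8.5²) = 22.1 m.

22 m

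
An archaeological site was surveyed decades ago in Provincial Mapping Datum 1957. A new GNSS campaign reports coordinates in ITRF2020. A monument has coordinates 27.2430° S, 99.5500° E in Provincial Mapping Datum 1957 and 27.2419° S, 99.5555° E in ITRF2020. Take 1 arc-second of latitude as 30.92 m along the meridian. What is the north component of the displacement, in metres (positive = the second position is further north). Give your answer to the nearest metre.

Δφ = -27.2419° − -27.2430° = +0.0011°; Δλ = 99.5555° − 99.5500° = +0.0055°.
1° of latitude = 3600 × 30.92 = 111312 m.
ΔN = Δφ × 111312 = 122.4 m; ΔE = Δλ × 111312 × cos(-27.2430°) = +0.0055 × 111312 × 0.889073 = 544.3 m.

ΔN = 122 m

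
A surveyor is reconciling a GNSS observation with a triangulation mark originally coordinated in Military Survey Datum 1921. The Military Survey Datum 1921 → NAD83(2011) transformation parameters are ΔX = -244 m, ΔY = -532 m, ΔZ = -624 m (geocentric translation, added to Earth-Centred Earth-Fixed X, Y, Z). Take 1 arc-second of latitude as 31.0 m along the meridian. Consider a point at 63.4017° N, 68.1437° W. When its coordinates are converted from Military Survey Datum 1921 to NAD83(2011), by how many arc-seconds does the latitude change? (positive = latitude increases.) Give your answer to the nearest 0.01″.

sin φ = 0.894168, cos φ = 0.447733, sin λ = -0.928120, cos λ = 0.372280.
North component: ΔN = −sin φ cos λ·ΔX − sin φ sin λ·ΔY + cos φ·ΔZ = −(0.894168)(0.372280)(-244) − (0.894168)(-0.928120)(-532) + (0.447733)(-624) = -639.67 m.
1° of latitude spans 3600 × 31.00 = 111600 m, so Δφ = -639.67 / 111600 × 3600 = -20.634″.

Δφ = -20.63″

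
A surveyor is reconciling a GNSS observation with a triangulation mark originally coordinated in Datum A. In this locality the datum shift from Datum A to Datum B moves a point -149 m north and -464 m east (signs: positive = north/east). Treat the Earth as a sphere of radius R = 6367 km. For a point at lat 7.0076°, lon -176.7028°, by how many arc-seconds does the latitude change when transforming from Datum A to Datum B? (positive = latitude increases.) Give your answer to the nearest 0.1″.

On a sphere of radius R, 1 rad of latitude = R, so Δφ = ΔN / R = -149.0 / 6367000 = -2.3402e-05 rad = -4.827″.

Δφ = -4.8″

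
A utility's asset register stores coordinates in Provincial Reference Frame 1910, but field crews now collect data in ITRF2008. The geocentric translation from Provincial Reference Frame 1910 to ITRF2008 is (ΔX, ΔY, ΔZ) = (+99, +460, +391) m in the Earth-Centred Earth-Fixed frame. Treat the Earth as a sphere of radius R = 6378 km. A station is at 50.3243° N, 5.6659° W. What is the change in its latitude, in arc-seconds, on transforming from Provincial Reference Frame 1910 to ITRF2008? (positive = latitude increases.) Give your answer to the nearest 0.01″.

Δφ = 6.75″

sin φ = 0.769670, cos φ = 0.638441, sin λ = -0.098728, cos λ = 0.995115.
North component: ΔN = −sin φ cos λ·ΔX − sin φ sin λ·ΔY + cos φ·ΔZ = −(0.769670)(0.995115)(99) − (0.769670)(-0.098728)(460) + (0.638441)(391) = 208.76 m.
1° of latitude spans πR/180 = 111317 m, so Δφ = 208.76 / 111317 × 3600 = 6.751″.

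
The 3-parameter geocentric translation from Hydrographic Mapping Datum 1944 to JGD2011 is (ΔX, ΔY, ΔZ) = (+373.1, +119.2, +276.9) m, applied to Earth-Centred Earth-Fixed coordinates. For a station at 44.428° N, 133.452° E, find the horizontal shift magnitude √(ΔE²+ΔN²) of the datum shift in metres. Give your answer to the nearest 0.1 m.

The local east axis at (φ, λ) is (−sin λ, cos λ, 0), so ΔE = −sin(133.452°)·373.1 + cos(133.452°)·119.2 = -352.83 m.
The local north axis is (−sin φ cos λ, −sin φ sin λ, cos φ), giving ΔN = 179.622 − 60.574 + 197.743 = 316.79 m.
Horizontal magnitude = √(ΔE² + ΔN²) = √((-352.83)² + 316.79²) = 474.18 m.

474.2 m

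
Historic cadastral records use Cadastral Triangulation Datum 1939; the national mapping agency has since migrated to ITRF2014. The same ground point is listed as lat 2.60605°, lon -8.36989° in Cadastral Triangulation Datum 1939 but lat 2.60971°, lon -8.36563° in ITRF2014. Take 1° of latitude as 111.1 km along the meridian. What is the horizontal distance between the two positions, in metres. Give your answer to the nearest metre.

624 m

Δφ = 2.60971° − 2.60605° = +0.00366°; Δλ = -8.36563° − -8.36989° = +0.00426°.
ΔN = Δφ × 111100 = 406.6 m; ΔE = Δλ × 111100 × cos(2.60605°) = +0.00426 × 111100 × 0.998966 = 472.8 m.
Distance = √(ΔE² + ΔN²) = √(472.8² + 406.6²) = 623.6 m.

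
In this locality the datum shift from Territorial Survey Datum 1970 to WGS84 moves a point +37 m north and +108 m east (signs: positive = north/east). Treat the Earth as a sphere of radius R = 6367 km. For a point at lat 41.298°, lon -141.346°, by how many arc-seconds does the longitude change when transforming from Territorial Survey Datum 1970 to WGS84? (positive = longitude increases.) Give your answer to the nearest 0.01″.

At latitude 41.298°, cos φ = 0.751287.
One radian of longitude at latitude φ spans R cos φ, so Δλ = ΔE / (R cos φ) = 108.0 / (6367000 × 0.751287) = 2.2578e-05 rad = 4.657″.

Δλ = 4.66″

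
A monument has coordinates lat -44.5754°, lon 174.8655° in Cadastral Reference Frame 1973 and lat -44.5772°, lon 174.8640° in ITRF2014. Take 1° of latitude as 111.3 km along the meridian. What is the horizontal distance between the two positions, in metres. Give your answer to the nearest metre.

233 m

Δφ = -44.5772° − -44.5754° = -0.0018°; Δλ = 174.8640° − 174.8655° = -0.0015°.
ΔN = Δφ × 111300 = -200.3 m; ΔE = Δλ × 111300 × cos(-44.5754°) = -0.0015 × 111300 × 0.712327 = -118.9 m.
Distance = √(ΔE² + ΔN²) = √((-118.9)² + (-200.3)²) = 233.0 m.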